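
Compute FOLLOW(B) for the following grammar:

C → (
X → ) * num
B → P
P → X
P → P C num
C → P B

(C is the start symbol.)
{ $, 'num' }

To compute FOLLOW(B), find every occurrence of B on a right-hand side N → α B β: add FIRST(β) \ {ε}, and if β is empty or nullable also add FOLLOW(N). Iterate to a fixed point.

In C → P B: B is at the end, add FOLLOW(C)

The FOLLOW sets referred to above (computed the same way, to a fixed point):
  FOLLOW(C) = { $, 'num' }

Taking the union: FOLLOW(B) = { $, 'num' }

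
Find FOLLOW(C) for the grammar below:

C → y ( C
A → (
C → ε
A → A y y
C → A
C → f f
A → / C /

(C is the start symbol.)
{ $, '/' }

C is the start symbol, so $ ∈ FOLLOW(C).
In C → y ( C: C is at the end; this adds FOLLOW(C) to itself — nothing new
In A → / C /: C is followed by '/', add FIRST('/') \ {ε} = { '/' }

Taking the union: FOLLOW(C) = { $, '/' }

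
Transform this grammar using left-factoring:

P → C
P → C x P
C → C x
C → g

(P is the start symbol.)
P → C P'
P' → ε
P' → x P
C → C x
C → g

Left-factoring transforms A → αβ₁ | αβ₂ into A → αA' and A' → β₁ | β₂
(α is the longest common prefix among the alternatives). Repeat until
no nonterminal has two alternatives with a common prefix.

Round 1: P has alternatives sharing prefix 'C'. Introduce P': P → C P'
  Add: P' → ε
  Add: P' → x P

No remaining common prefixes — done.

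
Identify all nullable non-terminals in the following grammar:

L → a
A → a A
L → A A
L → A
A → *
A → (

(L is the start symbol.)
There are no ε-productions, so no non-terminal can derive ε.
No non-terminals are nullable.

Answer: None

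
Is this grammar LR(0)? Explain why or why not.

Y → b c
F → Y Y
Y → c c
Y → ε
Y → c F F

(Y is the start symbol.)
A grammar is LR(0) if no state in the canonical LR(0) collection has:
  - both a shift item (dot before a terminal) and a complete item (shift-reduce conflict), or
  - two or more complete items (reduce-reduce conflict; the accept item [Y' → Y .] counts as a complete item here).

Augment with Y' → Y and build the canonical LR(0) collection (I0 = CLOSURE({[Y' → . Y]}), then GOTO on every symbol after a dot until no new states appear). It has 10 states:
  I0: { [Y → . b c], [Y → . c F F], [Y → . c c], [Y → .], [Y' → . Y] }  — shift, reduce
  I1: { [Y' → Y .] }  — accept
  I2: { [Y → b . c] }  — shift
  I3: { [F → . Y Y], [Y → . b c], [Y → . c F F], [Y → . c c], [Y → .], [Y → c . F F], [Y → c . c] }  — shift, reduce
  I4: { [F → . Y Y], [Y → . b c], [Y → . c F F], [Y → . c c], [Y → .], [Y → c F . F] }  — shift, reduce
  I5: { [F → Y . Y], [Y → . b c], [Y → . c F F], [Y → . c c], [Y → .] }  — shift, reduce
  I6: { [F → . Y Y], [Y → . b c], [Y → . c F F], [Y → . c c], [Y → .], [Y → c . F F], [Y → c . c], [Y → c c .] }  — shift, 2 reduces
  I7: { [F → Y Y .] }  — reduce
  I8: { [Y → c F F .] }  — reduce
  I9: { [Y → b c .] }  — reduce

Conflict in state I0:
  Shift-reduce conflict between [Y → .] and [Y → . b c]
So the grammar is NOT LR(0).

Answer: No. Shift-reduce conflict between [Y → .] and [Y → . b c]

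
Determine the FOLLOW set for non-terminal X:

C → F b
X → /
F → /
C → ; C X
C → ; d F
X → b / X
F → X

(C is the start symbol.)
To compute FOLLOW(X), find every occurrence of X on a right-hand side N → α X β: add FIRST(β) \ {ε}, and if β is empty or nullable also add FOLLOW(N). Iterate to a fixed point.

In C → ; C X: X is at the end, add FOLLOW(C)
In X → b / X: X is at the end; this adds FOLLOW(X) to itself — nothing new
In F → X: X is at the end, add FOLLOW(F)

The FOLLOW sets referred to above (computed the same way, to a fixed point):
  FOLLOW(C) = { $, '/', 'b' }
  FOLLOW(F) = { $, '/', 'b' }

Taking the union: FOLLOW(X) = { $, '/', 'b' }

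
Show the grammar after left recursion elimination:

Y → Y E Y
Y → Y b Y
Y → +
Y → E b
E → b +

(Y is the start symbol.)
Y is directly left-recursive. The standard transformation for
  A → A α₁ | ... | A α_m | β₁ | ... | β_n
is
  A  → β₁ A' | ... | β_n A'
  A' → α₁ A' | ... | α_m A' | ε

Y → + becomes Y → + Y'
Y → E b becomes Y → E b Y'
Y → Y E Y becomes Y' → E Y Y'
Y → Y b Y becomes Y' → b Y Y'
Add Y' → ε

Productions for other non-terminals are unchanged:
  E → b +

Resulting grammar:
Y → + Y'
Y → E b Y'
Y' → E Y Y'
Y' → b Y Y'
Y' → ε
E → b +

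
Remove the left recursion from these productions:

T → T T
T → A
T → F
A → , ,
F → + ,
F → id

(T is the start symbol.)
T → A T'
T → F T'
T' → T T'
T' → ε
A → , ,
F → + ,
F → id

T is directly left-recursive. The standard transformation for
  A → A α₁ | ... | A α_m | β₁ | ... | β_n
is
  A  → β₁ A' | ... | β_n A'
  A' → α₁ A' | ... | α_m A' | ε

T → A becomes T → A T'
T → F becomes T → F T'
T → T T becomes T' → T T'
Add T' → ε

Productions for other non-terminals are unchanged:
  A → , ,
  F → + ,
  F → id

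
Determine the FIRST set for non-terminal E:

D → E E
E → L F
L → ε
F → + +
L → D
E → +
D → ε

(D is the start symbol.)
{ '+' }

To compute FIRST(E), examine every production with E on the left-hand side, reading each right-hand side left to right until a non-nullable symbol is reached.

FIRST sets of the other non-terminals involved (by the same procedure, iterated to a fixed point):
  FIRST(L) = { '+', ε }
  FIRST(F) = { '+' }

From E → L F:
  - L is a non-terminal: add FIRST(L) \ {ε} = { '+' }
    L is nullable, so continue to the next symbol
  - F is a non-terminal: add FIRST(F) \ {ε} = { '+' }
    F is not nullable, so stop
From E → +:
  - '+' is a terminal: add '+' and stop

Collecting: FIRST(E) = { '+' }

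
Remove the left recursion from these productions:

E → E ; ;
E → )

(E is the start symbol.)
E is directly left-recursive. The standard transformation for
  A → A α₁ | ... | A α_m | β₁ | ... | β_n
is
  A  → β₁ A' | ... | β_n A'
  A' → α₁ A' | ... | α_m A' | ε

E → ) becomes E → ) E'
E → E ; ; becomes E' → ; ; E'
Add E' → ε

Resulting grammar:
E → ) E'
E' → ; ; E'
E' → ε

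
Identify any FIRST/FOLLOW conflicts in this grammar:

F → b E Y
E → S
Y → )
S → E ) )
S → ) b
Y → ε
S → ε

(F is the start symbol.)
Yes. S → E ')' ')' with FOLLOW(S) on { ')' }; S → ')' b with FOLLOW(S) on { ')' }

A FIRST/FOLLOW conflict occurs when a non-terminal N has a nullable alternative N → β (β ⇒* ε) and another alternative N → α with FIRST(α) ∩ FOLLOW(N) ≠ ∅: on such a lookahead the parser cannot decide between expanding α and letting N vanish via β.

Nullable non-terminals: E, S, Y.
FIRST sets used below: FIRST(E) = { ')', ε }
E has a nullable alternative but only one production, so nothing to check.

S: nullable alternative(s) S → ε; FOLLOW(S) = { $, ')' }
  S → E ) ): FIRST \ {ε} = { ')' } — overlaps FOLLOW(S) on { ')' }: CONFLICT
  S → ) b: FIRST \ {ε} = { ')' } — overlaps FOLLOW(S) on { ')' }: CONFLICT
  S → ε: FIRST \ {ε} = { } — this is the only nullable alternative, skip

Y: nullable alternative(s) Y → ε; FOLLOW(Y) = { $ }
  Y → ): FIRST \ {ε} = { ')' } — disjoint from FOLLOW(Y)
  Y → ε: FIRST \ {ε} = { } — this is the only nullable alternative, skip

F has no nullable alternative, so no FIRST/FOLLOW check is needed there.

So the grammar has 2 FIRST/FOLLOW conflicts (marked CONFLICT above).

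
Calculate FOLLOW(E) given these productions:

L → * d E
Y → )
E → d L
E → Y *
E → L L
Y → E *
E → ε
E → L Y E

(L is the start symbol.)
To compute FOLLOW(E), find every occurrence of E on a right-hand side N → α E β: add FIRST(β) \ {ε}, and if β is empty or nullable also add FOLLOW(N). Iterate to a fixed point.

In L → * d E: E is at the end, add FOLLOW(L)
In Y → E *: E is followed by '*', add FIRST('*') \ {ε} = { '*' }
In E → L Y E: E is at the end; this adds FOLLOW(E) to itself — nothing new

The FOLLOW sets referred to above (computed the same way, to a fixed point):
  FOLLOW(L) = { $, ')', '*', 'd' }

Taking the union: FOLLOW(E) = { $, ')', '*', 'd' }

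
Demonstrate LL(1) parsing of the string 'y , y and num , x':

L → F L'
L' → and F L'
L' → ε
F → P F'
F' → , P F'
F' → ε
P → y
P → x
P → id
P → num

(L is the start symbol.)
LL(1) parsing maintains a stack (initially the start symbol over $) and the input. At each step: if the stack top is a terminal, match it against the current input token; if it is a non-terminal N, replace it with the RHS of M[N, lookahead] (the unique production whose predict set contains the lookahead).

Stack is shown with the top on the left.

Stack        Input                Action
----------------------------------------
L $          y , y and num , x $  output L → F L'
F L' $       y , y and num , x $  output F → P F'
P F' L' $    y , y and num , x $  output P → y
y F' L' $    y , y and num , x $  match 'y'
F' L' $      , y and num , x $    output F' → , P F'
, P F' L' $  , y and num , x $    match ','
P F' L' $    y and num , x $      output P → y
y F' L' $    y and num , x $      match 'y'
F' L' $      and num , x $        output F' → ε
L' $         and num , x $        output L' → and F L'
and F L' $   and num , x $        match 'and'
F L' $       num , x $            output F → P F'
P F' L' $    num , x $            output P → num
num F' L' $  num , x $            match 'num'
F' L' $      , x $                output F' → , P F'
, P F' L' $  , x $                match ','
P F' L' $    x $                  output P → x
x F' L' $    x $                  match 'x'
F' L' $      $                    output F' → ε
L' $         $                    output L' → ε
$            $                    accept

The string is accepted.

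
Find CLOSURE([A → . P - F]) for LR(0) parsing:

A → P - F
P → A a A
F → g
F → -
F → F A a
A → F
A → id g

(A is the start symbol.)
To compute CLOSURE, for each item [A → α.Bβ] where B is a non-terminal, add [B → .γ] for all productions B → γ; repeat for the newly added items until nothing changes.

Start with: [A → . P - F]
  [A → . P - F] has the dot before P: add [P → . A a A]
  [P → . A a A] has the dot before A: add [A → . F], [A → . id g]
  [A → . F] has the dot before F: add [F → . g], [F → . -], [F → . F A a]
No further items can be added.

CLOSURE = { [A → . F], [A → . P - F], [A → . id g], [F → . -], [F → . F A a], [F → . g], [P → . A a A] }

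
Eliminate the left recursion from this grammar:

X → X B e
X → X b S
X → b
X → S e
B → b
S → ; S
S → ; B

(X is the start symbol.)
X is directly left-recursive. The standard transformation for
  A → A α₁ | ... | A α_m | β₁ | ... | β_n
is
  A  → β₁ A' | ... | β_n A'
  A' → α₁ A' | ... | α_m A' | ε

X → b becomes X → b X'
X → S e becomes X → S e X'
X → X B e becomes X' → B e X'
X → X b S becomes X' → b S X'
Add X' → ε

Productions for other non-terminals are unchanged:
  B → b
  S → ; S
  S → ; B

Resulting grammar:
X → b X'
X → S e X'
X' → B e X'
X' → b S X'
X' → ε
B → b
S → ; S
S → ; B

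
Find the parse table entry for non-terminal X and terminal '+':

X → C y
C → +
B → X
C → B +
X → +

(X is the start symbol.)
To find M[X, '+'], we find productions for X where '+' is in the predict set (PREDICT(N → α) = (FIRST(α) \ {ε}) ∪ (FOLLOW(N) if α ⇒* ε)).

Relevant sets:
  FIRST(C) = { '+' }

X → C y: PREDICT = { '+' }
  '+' is in predict set, so this production goes in M[X, '+']
X → +: PREDICT = { '+' }
  '+' is in predict set, so this production goes in M[X, '+']

M[X, '+'] = X → C y, X → +  (a multiply-defined cell — the grammar is not LL(1))

Answer: X → C y, X → +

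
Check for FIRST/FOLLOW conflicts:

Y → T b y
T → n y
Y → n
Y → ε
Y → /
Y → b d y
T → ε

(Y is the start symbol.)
Nullable non-terminals: T, Y.
FIRST sets used below: FIRST(T) = { 'n', ε }

T: nullable alternative(s) T → ε; FOLLOW(T) = { 'b' }
  T → n y: FIRST \ {ε} = { 'n' } — disjoint from FOLLOW(T)
  T → ε: FIRST \ {ε} = { } — this is the only nullable alternative, skip

Y: nullable alternative(s) Y → ε; FOLLOW(Y) = { $ }
  Y → T b y: FIRST \ {ε} = { 'b', 'n' } — disjoint from FOLLOW(Y)
  Y → n: FIRST \ {ε} = { 'n' } — disjoint from FOLLOW(Y)
  Y → ε: FIRST \ {ε} = { } — this is the only nullable alternative, skip
  Y → /: FIRST \ {ε} = { '/' } — disjoint from FOLLOW(Y)
  Y → b d y: FIRST \ {ε} = { 'b' } — disjoint from FOLLOW(Y)

No FIRST/FOLLOW conflicts found.

Answer: No FIRST/FOLLOW conflicts.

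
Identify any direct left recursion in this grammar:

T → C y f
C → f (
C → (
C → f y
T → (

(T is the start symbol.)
T → C y f: starts with C
C → f (: starts with f
C → (: starts with '('
C → f y: starts with f
T → (: starts with '('

No direct left recursion found.

Answer: No direct left recursion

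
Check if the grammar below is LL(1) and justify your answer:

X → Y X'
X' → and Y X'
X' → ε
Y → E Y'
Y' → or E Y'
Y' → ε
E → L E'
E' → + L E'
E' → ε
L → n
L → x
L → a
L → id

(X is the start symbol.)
Relevant sets:
  FOLLOW(X') = { $ }
  FOLLOW(Y') = { $, 'and' }
  FOLLOW(E') = { $, 'and', 'or' }

For X':
  PREDICT(X' → and Y X') = { 'and' }
  PREDICT(X' → ε) = { $ }
For Y':
  PREDICT(Y' → or E Y') = { 'or' }
  PREDICT(Y' → ε) = { $, 'and' }
For E':
  PREDICT(E' → '+' L E') = { '+' }
  PREDICT(E' → ε) = { $, 'and', 'or' }
For L:
  PREDICT(L → n) = { 'n' }
  PREDICT(L → x) = { 'x' }
  PREDICT(L → a) = { 'a' }
  PREDICT(L → id) = { 'id' }
X, Y, E have a single production, so nothing to check there.

All predict sets are disjoint. The grammar IS LL(1).

Answer: Yes, the grammar is LL(1).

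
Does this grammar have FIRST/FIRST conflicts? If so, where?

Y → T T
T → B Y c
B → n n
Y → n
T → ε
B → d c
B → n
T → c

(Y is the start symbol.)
Yes. Y → T T / Y → n on { 'n' }; B → n n / B → n on { 'n' }

A FIRST/FIRST conflict occurs when two productions N → α and N → β for the same non-terminal have FIRST(α) ∩ FIRST(β) ≠ ∅ (with ε ∈ FIRST of a nullable right-hand side, so two nullable alternatives also conflict).

FIRST sets of the non-terminals at (or reachable through a nullable prefix from) the front of some alternative:
  FIRST(T) = { 'c', 'd', 'n', ε }
  FIRST(B) = { 'd', 'n' }

Productions for Y:
  Y → T T: FIRST = { 'c', 'd', 'n', ε }
  Y → n: FIRST = { 'n' }
Productions for T:
  T → B Y c: FIRST = { 'd', 'n' }
  T → ε: FIRST = { ε }
  T → c: FIRST = { 'c' }
Productions for B:
  B → n n: FIRST = { 'n' }
  B → d c: FIRST = { 'd' }
  B → n: FIRST = { 'n' }

Conflict for Y: Y → T T and Y → n
  Overlap: { 'n' }
Conflict for B: B → n n and B → n
  Overlap: { 'n' }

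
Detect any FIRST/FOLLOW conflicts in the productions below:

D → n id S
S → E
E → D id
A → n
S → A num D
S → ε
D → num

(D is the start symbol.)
Nullable non-terminals: S.
FIRST sets used below: FIRST(E) = { 'n', 'num' }, FIRST(A) = { 'n' }

S: nullable alternative(s) S → ε; FOLLOW(S) = { $, 'id' }
  S → E: FIRST \ {ε} = { 'n', 'num' } — disjoint from FOLLOW(S)
  S → A num D: FIRST \ {ε} = { 'n' } — disjoint from FOLLOW(S)
  S → ε: FIRST \ {ε} = { } — this is the only nullable alternative, skip

A, D, E have no nullable alternative, so no FIRST/FOLLOW check is needed there.

No FIRST/FOLLOW conflicts found.

Answer: No FIRST/FOLLOW conflicts.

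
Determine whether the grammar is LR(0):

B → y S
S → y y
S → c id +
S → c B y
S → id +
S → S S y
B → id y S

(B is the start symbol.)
A grammar is LR(0) if no state in the canonical LR(0) collection has:
  - both a shift item (dot before a terminal) and a complete item (shift-reduce conflict), or
  - two or more complete items (reduce-reduce conflict; the accept item [B' → B .] counts as a complete item here).

Augment with B' → B and build the canonical LR(0) collection (I0 = CLOSURE({[B' → . B]}), then GOTO on every symbol after a dot until no new states appear). It has 18 states:
  I0: { [B → . id y S], [B → . y S], [B' → . B] }  — shift
  I1: { [B' → B .] }  — accept
  I2: { [B → id . y S] }  — shift
  I3: { [B → y . S], [S → . S S y], [S → . c B y], [S → . c id +], [S → . id +], [S → . y y] }  — shift
  I4: { [B → y S .], [S → . S S y], [S → . c B y], [S → . c id +], [S → . id +], [S → . y y], [S → S . S y] }  — shift, reduce
  I5: { [B → . id y S], [B → . y S], [S → c . B y], [S → c . id +] }  — shift
  I6: { [S → id . +] }  — shift
  I7: { [S → y . y] }  — shift
  I8: { [S → y y .] }  — reduce
  I9: { [S → id + .] }  — reduce
  I10: { [S → c B . y] }  — shift
  I11: { [B → id . y S], [S → c id . +] }  — shift
  I12: { [S → c id + .] }  — reduce
  I13: { [B → id y . S], [S → . S S y], [S → . c B y], [S → . c id +], [S → . id +], [S → . y y] }  — shift
  I14: { [B → id y S .], [S → . S S y], [S → . c B y], [S → . c id +], [S → . id +], [S → . y y], [S → S . S y] }  — shift, reduce
  I15: { [S → . S S y], [S → . c B y], [S → . c id +], [S → . id +], [S → . y y], [S → S . S y], [S → S S . y] }  — shift
  I16: { [S → S S y .], [S → y . y] }  — shift, reduce
  I17: { [S → c B y .] }  — reduce

Conflict in state I4:
  Shift-reduce conflict between [B → y S .] and [S → . c B y]
So the grammar is NOT LR(0).

Answer: No. Shift-reduce conflict between [B → y S .] and [S → . c B y]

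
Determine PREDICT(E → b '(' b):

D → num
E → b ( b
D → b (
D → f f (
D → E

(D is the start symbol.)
PREDICT(E → b '(' b) = (FIRST(RHS) \ {ε}) ∪ (FOLLOW(E) if ε ∈ FIRST(RHS), i.e. RHS ⇒* ε)
FIRST(b '(' b) = { 'b' }
ε ∉ FIRST(b '(' b), so FOLLOW(E) is not added.
PREDICT(E → b '(' b) = { 'b' }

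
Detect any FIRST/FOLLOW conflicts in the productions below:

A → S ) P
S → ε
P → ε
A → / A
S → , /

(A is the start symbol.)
No FIRST/FOLLOW conflicts.

Nullable non-terminals: P, S.
P has a nullable alternative but only one production, so nothing to check.

S: nullable alternative(s) S → ε; FOLLOW(S) = { ')' }
  S → ε: FIRST \ {ε} = { } — this is the only nullable alternative, skip
  S → , /: FIRST \ {ε} = { ',' } — disjoint from FOLLOW(S)

A has no nullable alternative, so no FIRST/FOLLOW check is needed there.

No FIRST/FOLLOW conflicts found.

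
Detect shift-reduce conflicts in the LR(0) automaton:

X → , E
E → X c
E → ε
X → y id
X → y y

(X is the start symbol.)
Augment with X' → X and build the canonical LR(0) collection (I0 = CLOSURE({[X' → . X]}), then GOTO on every symbol after a dot until no new states appear). It has 9 states:
  I0: { [X → . , E], [X → . y id], [X → . y y], [X' → . X] }  — shift
  I1: { [E → . X c], [E → .], [X → , . E], [X → . , E], [X → . y id], [X → . y y] }  — shift, reduce
  I2: { [X' → X .] }  — accept
  I3: { [X → y . id], [X → y . y] }  — shift
  I4: { [X → y id .] }  — reduce
  I5: { [X → y y .] }  — reduce
  I6: { [X → , E .] }  — reduce
  I7: { [E → X . c] }  — shift
  I8: { [E → X c .] }  — reduce

I1 contains reduce item [E → .] and shift items [X → . , E], [X → . y id], [X → . y y] — shift-reduce conflict.

Answer: Yes — I1: [E → .] vs [X → . , E]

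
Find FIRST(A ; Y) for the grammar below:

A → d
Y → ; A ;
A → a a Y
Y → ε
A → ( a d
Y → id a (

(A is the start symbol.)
FIRST sets of the non-terminals involved (from the grammar, by fixed-point iteration):
  FIRST(A) = { '(', 'a', 'd' }

To compute FIRST(A ; Y), process the symbols left to right:
Symbol A is a non-terminal. Add FIRST(A) \ {ε} = { '(', 'a', 'd' }
A is not nullable (ε ∉ FIRST(A)), so stop here.
FIRST(A ; Y) = { '(', 'a', 'd' }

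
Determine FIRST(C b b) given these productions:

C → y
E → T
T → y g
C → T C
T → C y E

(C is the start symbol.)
FIRST sets of the non-terminals involved (from the grammar, by fixed-point iteration):
  FIRST(C) = { 'y' }

To compute FIRST(C b b), process the symbols left to right:
Symbol C is a non-terminal. Add FIRST(C) \ {ε} = { 'y' }
C is not nullable (ε ∉ FIRST(C)), so stop here.
FIRST(C b b) = { 'y' }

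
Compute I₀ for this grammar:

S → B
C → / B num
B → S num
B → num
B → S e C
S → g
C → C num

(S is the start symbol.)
First, augment the grammar with S' → S
I₀ = CLOSURE({ [S' → . S] }):
  [S' → . S] has the dot before S: add [S → . B], [S → . g]
  [S → . B] has the dot before B: add [B → . S num], [B → . num], [B → . S e C]
No further items can be added.

I₀ = { [B → . S e C], [B → . S num], [B → . num], [S → . B], [S → . g], [S' → . S] }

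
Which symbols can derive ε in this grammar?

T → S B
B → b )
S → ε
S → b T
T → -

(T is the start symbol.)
A non-terminal is nullable if it can derive ε (the empty string): either it has an ε-production, or it has a production whose right-hand side consists entirely of nullable non-terminals.

ε-productions: S → ε
So S is immediately nullable.
No further non-terminal can be added: every production for the remaining non-terminals contains a terminal or a non-nullable non-terminal.
Nullable = { 'S' }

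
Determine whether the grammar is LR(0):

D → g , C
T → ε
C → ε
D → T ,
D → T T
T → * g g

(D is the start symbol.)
No. Shift-reduce conflict between [T → .] and [D → . g , C]

A grammar is LR(0) if no state in the canonical LR(0) collection has:
  - both a shift item (dot before a terminal) and a complete item (shift-reduce conflict), or
  - two or more complete items (reduce-reduce conflict; the accept item [D' → D .] counts as a complete item here).

Augment with D' → D and build the canonical LR(0) collection (I0 = CLOSURE({[D' → . D]}), then GOTO on every symbol after a dot until no new states appear). It has 11 states:
  I0: { [D → . T ,], [D → . T T], [D → . g , C], [D' → . D], [T → . * g g], [T → .] }  — shift, reduce
  I1: { [T → * . g g] }  — shift
  I2: { [D' → D .] }  — accept
  I3: { [D → T . ,], [D → T . T], [T → . * g g], [T → .] }  — shift, reduce
  I4: { [D → g . , C] }  — shift
  I5: { [C → .], [D → g , . C] }  — reduce
  I6: { [D → g , C .] }  — reduce
  I7: { [D → T , .] }  — reduce
  I8: { [D → T T .] }  — reduce
  I9: { [T → * g . g] }  — shift
  I10: { [T → * g g .] }  — reduce

Conflict in state I0:
  Shift-reduce conflict between [T → .] and [D → . g , C]
So the grammar is NOT LR(0).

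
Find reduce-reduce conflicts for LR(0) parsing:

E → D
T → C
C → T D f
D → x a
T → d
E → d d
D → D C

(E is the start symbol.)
A reduce-reduce conflict occurs when an LR(0) state has two complete items [A → α .] and [B → β .] — both call for a reduction, and with no lookahead the parser cannot choose between them.

Augment with E' → E and build the canonical LR(0) collection (I0 = CLOSURE({[E' → . E]}), then GOTO on every symbol after a dot until no new states appear). It has 12 states:
  I0: { [D → . D C], [D → . x a], [E → . D], [E → . d d], [E' → . E] }  — shift
  I1: { [C → . T D f], [D → D . C], [E → D .], [T → . C], [T → . d] }  — shift, reduce
  I2: { [E' → E .] }  — accept
  I3: { [E → d . d] }  — shift
  I4: { [D → x . a] }  — shift
  I5: { [D → x a .] }  — reduce
  I6: { [E → d d .] }  — reduce
  I7: { [D → D C .], [T → C .] }  — 2 reduces
  I8: { [C → T . D f], [D → . D C], [D → . x a] }  — shift
  I9: { [T → d .] }  — reduce
  I10: { [C → . T D f], [C → T D . f], [D → D . C], [T → . C], [T → . d] }  — shift
  I11: { [C → T D f .] }  — reduce

I7 contains complete items [D → D C .], [T → C .] — reduce-reduce conflict.

Answer: Yes — I7: [D → D C .] vs [T → C .]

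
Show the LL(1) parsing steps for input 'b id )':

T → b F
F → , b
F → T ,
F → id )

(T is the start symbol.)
LL(1) parsing maintains a stack (initially the start symbol over $) and the input. At each step: if the stack top is a terminal, match it against the current input token; if it is a non-terminal N, replace it with the RHS of M[N, lookahead] (the unique production whose predict set contains the lookahead).

Stack is shown with the top on the left.

Stack   Input     Action
------------------------
T $     b id ) $  output T → b F
b F $   b id ) $  match 'b'
F $     id ) $    output F → id )
id ) $  id ) $    match 'id'
) $     ) $       match ')'
$       $         accept

The string is accepted.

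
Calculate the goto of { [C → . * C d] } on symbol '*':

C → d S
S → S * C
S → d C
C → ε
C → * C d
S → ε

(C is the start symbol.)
{ [C → * . C d], [C → . * C d], [C → . d S], [C → .] }

GOTO(I, '*') = CLOSURE({ [A → αX.β] : [A → α.Xβ] ∈ I, X = '*' })

Items with dot before '*', with the dot advanced:
  [C → . * C d] → [C → * . C d]
Closure of the advanced items:
  [C → * . C d] has the dot before C: add [C → . d S], [C → .], [C → . * C d]

GOTO = { [C → * . C d], [C → . * C d], [C → . d S], [C → .] }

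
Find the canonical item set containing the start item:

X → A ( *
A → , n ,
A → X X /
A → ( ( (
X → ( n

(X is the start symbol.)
First, augment the grammar with X' → X
I₀ = CLOSURE({ [X' → . X] }):
  [X' → . X] has the dot before X: add [X → . A ( *], [X → . ( n]
  [X → . A ( *] has the dot before A: add [A → . , n ,], [A → . X X /], [A → . ( ( (]
No further items can be added.

I₀ = { [A → . ( ( (], [A → . , n ,], [A → . X X /], [X → . ( n], [X → . A ( *], [X' → . X] }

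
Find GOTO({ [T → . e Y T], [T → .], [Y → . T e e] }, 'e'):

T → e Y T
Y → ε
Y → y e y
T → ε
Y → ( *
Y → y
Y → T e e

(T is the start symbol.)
GOTO(I, 'e') = CLOSURE({ [A → αX.β] : [A → α.Xβ] ∈ I, X = 'e' })

Items with dot before 'e', with the dot advanced:
  [T → . e Y T] → [T → e . Y T]
Closure of the advanced items:
  [T → e . Y T] has the dot before Y: add [Y → .], [Y → . y e y], [Y → . ( *], [Y → . y], [Y → . T e e]
  [Y → . T e e] has the dot before T: add [T → . e Y T], [T → .]

GOTO = { [T → . e Y T], [T → .], [T → e . Y T], [Y → . ( *], [Y → . T e e], [Y → . y e y], [Y → . y], [Y → .] }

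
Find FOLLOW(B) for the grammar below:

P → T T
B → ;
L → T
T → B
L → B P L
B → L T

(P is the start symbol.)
{ $, ';' }

In T → B: B is at the end, add FOLLOW(T)
In L → B P L: B is followed by P L, add FIRST(P L) \ {ε} = { ';' }

The FOLLOW sets referred to above (computed the same way, to a fixed point):
  FOLLOW(T) = { $, ';' }

Taking the union: FOLLOW(B) = { $, ';' }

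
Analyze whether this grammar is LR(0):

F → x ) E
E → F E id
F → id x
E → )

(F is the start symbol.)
Yes, the grammar is LR(0)

Augment with F' → F and build the canonical LR(0) collection (I0 = CLOSURE({[F' → . F]}), then GOTO on every symbol after a dot until no new states appear). It has 11 states:
  I0: { [F → . id x], [F → . x ) E], [F' → . F] }  — shift
  I1: { [F' → F .] }  — accept
  I2: { [F → id . x] }  — shift
  I3: { [F → x . ) E] }  — shift
  I4: { [E → . )], [E → . F E id], [F → . id x], [F → . x ) E], [F → x ) . E] }  — shift
  I5: { [E → ) .] }  — reduce
  I6: { [F → x ) E .] }  — reduce
  I7: { [E → . )], [E → . F E id], [E → F . E id], [F → . id x], [F → . x ) E] }  — shift
  I8: { [E → F E . id] }  — shift
  I9: { [E → F E id .] }  — reduce
  I10: { [F → id x .] }  — reduce

Every state is either a pure shift/goto state or contains exactly one complete item and nothing to shift — no conflicts. The grammar is LR(0).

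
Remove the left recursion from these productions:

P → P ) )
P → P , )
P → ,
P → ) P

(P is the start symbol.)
P → , P'
P → ) P P'
P' → ) ) P'
P' → , ) P'
P' → ε

P is directly left-recursive. The standard transformation for
  A → A α₁ | ... | A α_m | β₁ | ... | β_n
is
  A  → β₁ A' | ... | β_n A'
  A' → α₁ A' | ... | α_m A' | ε

P → , becomes P → , P'
P → ) P becomes P → ) P P'
P → P ) ) becomes P' → ) ) P'
P → P , ) becomes P' → , ) P'
Add P' → ε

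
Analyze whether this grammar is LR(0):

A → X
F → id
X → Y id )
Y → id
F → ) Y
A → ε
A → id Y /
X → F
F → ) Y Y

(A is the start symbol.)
No. Shift-reduce conflict between [A → .] and [A → . id Y /]

A grammar is LR(0) if no state in the canonical LR(0) collection has:
  - both a shift item (dot before a terminal) and a complete item (shift-reduce conflict), or
  - two or more complete items (reduce-reduce conflict; the accept item [A' → A .] counts as a complete item here).

Augment with A' → A and build the canonical LR(0) collection (I0 = CLOSURE({[A' → . A]}), then GOTO on every symbol after a dot until no new states appear). It has 14 states:
  I0: { [A → . X], [A → . id Y /], [A → .], [A' → . A], [F → . ) Y Y], [F → . ) Y], [F → . id], [X → . F], [X → . Y id )], [Y → . id] }  — shift, reduce
  I1: { [F → ) . Y Y], [F → ) . Y], [Y → . id] }  — shift
  I2: { [A' → A .] }  — accept
  I3: { [X → F .] }  — reduce
  I4: { [A → X .] }  — reduce
  I5: { [X → Y . id )] }  — shift
  I6: { [A → id . Y /], [F → id .], [Y → . id], [Y → id .] }  — shift, 2 reduces
  I7: { [A → id Y . /] }  — shift
  I8: { [Y → id .] }  — reduce
  I9: { [A → id Y / .] }  — reduce
  I10: { [X → Y id . )] }  — shift
  I11: { [X → Y id ) .] }  — reduce
  I12: { [F → ) Y . Y], [F → ) Y .], [Y → . id] }  — shift, reduce
  I13: { [F → ) Y Y .] }  — reduce

Conflict in state I0:
  Shift-reduce conflict between [A → .] and [A → . id Y /]
So the grammar is NOT LR(0).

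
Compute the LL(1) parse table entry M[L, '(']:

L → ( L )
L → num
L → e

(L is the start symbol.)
L → ( L )

To find M[L, '('], we find productions for L where '(' is in the predict set (PREDICT(N → α) = (FIRST(α) \ {ε}) ∪ (FOLLOW(N) if α ⇒* ε)).

L → ( L ): PREDICT = { '(' }
  '(' is in predict set, so this production goes in M[L, '(']
L → num: PREDICT = { 'num' }
L → e: PREDICT = { 'e' }

M[L, '('] = L → ( L )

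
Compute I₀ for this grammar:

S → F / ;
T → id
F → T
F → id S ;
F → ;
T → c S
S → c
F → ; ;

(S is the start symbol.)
First, augment the grammar with S' → S
I₀ = CLOSURE({ [S' → . S] }):
  [S' → . S] has the dot before S: add [S → . F / ;], [S → . c]
  [S → . F / ;] has the dot before F: add [F → . T], [F → . id S ;], [F → . ;], [F → . ; ;]
  [F → . T] has the dot before T: add [T → . id], [T → . c S]
No further items can be added.

I₀ = { [F → . ; ;], [F → . ;], [F → . T], [F → . id S ;], [S → . F / ;], [S → . c], [S' → . S], [T → . c S], [T → . id] }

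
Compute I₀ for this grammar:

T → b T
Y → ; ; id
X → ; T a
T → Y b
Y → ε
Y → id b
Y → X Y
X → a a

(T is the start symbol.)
First, augment the grammar with T' → T
I₀ = CLOSURE({ [T' → . T] }):
  [T' → . T] has the dot before T: add [T → . b T], [T → . Y b]
  [T → . Y b] has the dot before Y: add [Y → . ; ; id], [Y → .], [Y → . id b], [Y → . X Y]
  [Y → . X Y] has the dot before X: add [X → . ; T a], [X → . a a]
No further items can be added.

I₀ = { [T → . Y b], [T → . b T], [T' → . T], [X → . ; T a], [X → . a a], [Y → . ; ; id], [Y → . X Y], [Y → . id b], [Y → .] }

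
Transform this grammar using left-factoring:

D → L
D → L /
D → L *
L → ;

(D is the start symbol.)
D → L D'
D' → ε
D' → /
D' → *
L → ;

Left-factoring transforms A → αβ₁ | αβ₂ into A → αA' and A' → β₁ | β₂
(α is the longest common prefix among the alternatives). Repeat until
no nonterminal has two alternatives with a common prefix.

Round 1: D has alternatives sharing prefix 'L'. Introduce D': D → L D'
  Add: D' → ε
  Add: D' → /
  Add: D' → *

No remaining common prefixes — done.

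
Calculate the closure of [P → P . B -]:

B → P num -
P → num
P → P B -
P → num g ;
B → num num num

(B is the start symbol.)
{ [B → . P num -], [B → . num num num], [P → . P B -], [P → . num g ;], [P → . num], [P → P . B -] }

To compute CLOSURE, for each item [A → α.Bβ] where B is a non-terminal, add [B → .γ] for all productions B → γ; repeat for the newly added items until nothing changes.

Start with: [P → P . B -]
  [P → P . B -] has the dot before B: add [B → . P num -], [B → . num num num]
  [B → . P num -] has the dot before P: add [P → . num], [P → . P B -], [P → . num g ;]
No further items can be added.

CLOSURE = { [B → . P num -], [B → . num num num], [P → . P B -], [P → . num g ;], [P → . num], [P → P . B -] }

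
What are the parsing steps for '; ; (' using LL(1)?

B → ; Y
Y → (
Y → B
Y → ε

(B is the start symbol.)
Stack is shown with the top on the left.

Stack  Input    Action
----------------------
B $    ; ; ( $  output B → ; Y
; Y $  ; ; ( $  match ';'
Y $    ; ( $    output Y → B
B $    ; ( $    output B → ; Y
; Y $  ; ( $    match ';'
Y $    ( $      output Y → (
( $    ( $      match '('
$      $        accept

The string is accepted.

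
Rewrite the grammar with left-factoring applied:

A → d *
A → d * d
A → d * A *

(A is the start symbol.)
Left-factoring transforms A → αβ₁ | αβ₂ into A → αA' and A' → β₁ | β₂
(α is the longest common prefix among the alternatives). Repeat until
no nonterminal has two alternatives with a common prefix.

Round 1: A has alternatives sharing prefix 'd *'. Introduce A': A → d * A'
  Add: A' → ε
  Add: A' → d
  Add: A' → A *

No remaining common prefixes — done.

Resulting grammar:
A → d * A'
A' → ε
A' → d
A' → A *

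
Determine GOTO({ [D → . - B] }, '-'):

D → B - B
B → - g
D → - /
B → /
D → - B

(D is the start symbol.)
{ [B → . - g], [B → . /], [D → - . B] }

GOTO(I, '-') = CLOSURE({ [A → αX.β] : [A → α.Xβ] ∈ I, X = '-' })

Items with dot before '-', with the dot advanced:
  [D → . - B] → [D → - . B]
Closure of the advanced items:
  [D → - . B] has the dot before B: add [B → . - g], [B → . /]

GOTO = { [B → . - g], [B → . /], [D → - . B] }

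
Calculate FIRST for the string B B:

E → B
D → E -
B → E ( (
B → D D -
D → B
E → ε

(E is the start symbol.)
FIRST sets of the non-terminals involved (from the grammar, by fixed-point iteration):
  FIRST(B) = { '(', '-' }

To compute FIRST(B B), process the symbols left to right:
Symbol B is a non-terminal. Add FIRST(B) \ {ε} = { '(', '-' }
B is not nullable (ε ∉ FIRST(B)), so stop here.
FIRST(B B) = { '(', '-' }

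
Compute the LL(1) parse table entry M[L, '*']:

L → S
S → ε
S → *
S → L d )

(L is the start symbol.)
To find M[L, '*'], we find productions for L where '*' is in the predict set (PREDICT(N → α) = (FIRST(α) \ {ε}) ∪ (FOLLOW(N) if α ⇒* ε)).

Relevant sets:
  FIRST(S) = { '*', 'd', ε }
  FOLLOW(L) = { $, 'd' }

L → S: PREDICT = { $, '*', 'd' }
  '*' is in predict set, so this production goes in M[L, '*']

M[L, '*'] = L → S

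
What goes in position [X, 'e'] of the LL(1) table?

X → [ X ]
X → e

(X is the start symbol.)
X → e

To find M[X, 'e'], we find productions for X where 'e' is in the predict set (PREDICT(N → α) = (FIRST(α) \ {ε}) ∪ (FOLLOW(N) if α ⇒* ε)).

X → [ X ]: PREDICT = { '[' }
X → e: PREDICT = { 'e' }
  'e' is in predict set, so this production goes in M[X, 'e']

M[X, 'e'] = X → e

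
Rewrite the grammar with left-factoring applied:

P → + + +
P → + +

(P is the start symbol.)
Left-factoring transforms A → αβ₁ | αβ₂ into A → αA' and A' → β₁ | β₂
(α is the longest common prefix among the alternatives). Repeat until
no nonterminal has two alternatives with a common prefix.

Round 1: P has alternatives sharing prefix '+ +'. Introduce P': P → + + P'
  Add: P' → +
  Add: P' → ε

No remaining common prefixes — done.

Resulting grammar:
P → + + P'
P' → +
P' → ε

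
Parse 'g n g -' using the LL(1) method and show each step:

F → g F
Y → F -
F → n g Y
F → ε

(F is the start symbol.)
LL(1) parsing maintains a stack (initially the start symbol over $) and the input. At each step: if the stack top is a terminal, match it against the current input token; if it is a non-terminal N, replace it with the RHS of M[N, lookahead] (the unique production whose predict set contains the lookahead).

Stack is shown with the top on the left.

Stack    Input      Action
--------------------------
F $      g n g - $  output F → g F
g F $    g n g - $  match 'g'
F $      n g - $    output F → n g Y
n g Y $  n g - $    match 'n'
g Y $    g - $      match 'g'
Y $      - $        output Y → F -
F - $    - $        output F → ε
- $      - $        match '-'
$        $          accept

The string is accepted.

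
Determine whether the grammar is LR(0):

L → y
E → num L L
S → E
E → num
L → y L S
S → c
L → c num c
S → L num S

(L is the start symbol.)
No. Shift-reduce conflict between [L → y .] and [L → . c num c]

Augment with L' → L and build the canonical LR(0) collection (I0 = CLOSURE({[L' → . L]}), then GOTO on every symbol after a dot until no new states appear). It has 16 states:
  I0: { [L → . c num c], [L → . y L S], [L → . y], [L' → . L] }  — shift
  I1: { [L' → L .] }  — accept
  I2: { [L → c . num c] }  — shift
  I3: { [L → . c num c], [L → . y L S], [L → . y], [L → y . L S], [L → y .] }  — shift, reduce
  I4: { [E → . num L L], [E → . num], [L → . c num c], [L → . y L S], [L → . y], [L → y L . S], [S → . E], [S → . L num S], [S → . c] }  — shift
  I5: { [S → E .] }  — reduce
  I6: { [S → L . num S] }  — shift
  I7: { [L → y L S .] }  — reduce
  I8: { [L → c . num c], [S → c .] }  — shift, reduce
  I9: { [E → num . L L], [E → num .], [L → . c num c], [L → . y L S], [L → . y] }  — shift, reduce
  I10: { [E → num L . L], [L → . c num c], [L → . y L S], [L → . y] }  — shift
  I11: { [E → num L L .] }  — reduce
  I12: { [L → c num . c] }  — shift
  I13: { [L → c num c .] }  — reduce
  I14: { [E → . num L L], [E → . num], [L → . c num c], [L → . y L S], [L → . y], [S → . E], [S → . L num S], [S → . c], [S → L num . S] }  — shift
  I15: { [S → L num S .] }  — reduce

Conflict in state I3:
  Shift-reduce conflict between [L → y .] and [L → . c num c]
So the grammar is NOT LR(0).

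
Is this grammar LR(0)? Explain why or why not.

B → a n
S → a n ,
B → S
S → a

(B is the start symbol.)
A grammar is LR(0) if no state in the canonical LR(0) collection has:
  - both a shift item (dot before a terminal) and a complete item (shift-reduce conflict), or
  - two or more complete items (reduce-reduce conflict; the accept item [B' → B .] counts as a complete item here).

Augment with B' → B and build the canonical LR(0) collection (I0 = CLOSURE({[B' → . B]}), then GOTO on every symbol after a dot until no new states appear). It has 6 states:
  I0: { [B → . S], [B → . a n], [B' → . B], [S → . a n ,], [S → . a] }  — shift
  I1: { [B' → B .] }  — accept
  I2: { [B → S .] }  — reduce
  I3: { [B → a . n], [S → a . n ,], [S → a .] }  — shift, reduce
  I4: { [B → a n .], [S → a n . ,] }  — shift, reduce
  I5: { [S → a n , .] }  — reduce

Conflict in state I3:
  Shift-reduce conflict between [S → a .] and [B → a . n]
So the grammar is NOT LR(0).

Answer: No. Shift-reduce conflict between [S → a .] and [B → a . n]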